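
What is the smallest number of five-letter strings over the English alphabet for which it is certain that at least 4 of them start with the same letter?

There are 26 possible first letters acting as pigeonholes.
With 26 × 3 = 78 five-letter strings over the English alphabet we could place exactly 3 in each, with no class reaching 4.
One more forces some class to hold 4, so 78 + 1 = 79.

79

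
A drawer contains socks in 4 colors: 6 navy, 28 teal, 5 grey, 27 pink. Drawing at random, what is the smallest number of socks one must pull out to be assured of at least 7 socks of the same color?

Treat the 4 colors as pigeonholes.
In the worst case we take at most 6 of each color, but all 5 grey (fewer than 6), giving 6 + 6 + 5 + 6 = 23.
One more sock then forces some color to 7, so 23 + 1 = 24.

24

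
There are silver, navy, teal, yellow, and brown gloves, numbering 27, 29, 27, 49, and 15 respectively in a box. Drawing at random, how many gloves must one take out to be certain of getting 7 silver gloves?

The worst case draws every non-silver glove first: 29 + 27 + 49 + 15 = 120.
The next 7 draws are then forced to be silver, giving 120 + 7 = 127.

127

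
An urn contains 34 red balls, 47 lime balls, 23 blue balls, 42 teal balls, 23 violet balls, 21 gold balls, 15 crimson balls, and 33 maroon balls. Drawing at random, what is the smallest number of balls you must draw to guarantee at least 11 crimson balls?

234

To avoid crimson balls as long as possible, exhaust the other 7 colors first.
The worst case draws every non-crimson ball first: 34 + 47 + 23 + 42 + 23 + 21 + 33 = 223.
The next 11 draws are then forced to be crimson, giving 223 + 11 = 234.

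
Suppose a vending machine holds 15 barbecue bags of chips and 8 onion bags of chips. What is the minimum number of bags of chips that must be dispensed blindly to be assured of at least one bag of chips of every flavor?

16

The hardest flavor to obtain is onion: we could draw every other bag of chips first — 23 − 8 = 15 bags of chips — without a single onion one.
The next draw must be onion, so 15 + 1 = 16.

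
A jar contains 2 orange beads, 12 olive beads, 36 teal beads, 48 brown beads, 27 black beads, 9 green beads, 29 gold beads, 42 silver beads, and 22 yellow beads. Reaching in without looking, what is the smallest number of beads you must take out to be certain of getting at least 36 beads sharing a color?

In the worst case we take at most 35 of each color, but all 2 orange, all 12 olive, all 27 black, all 9 green, all 29 gold, and all 22 yellow (fewer than 35), giving 2 + 12 + 35 + 35 + 27 + 9 + 29 + 35 + 22 = 206.
One more bead then forces some color to 36, so 206 + 1 = 207.

207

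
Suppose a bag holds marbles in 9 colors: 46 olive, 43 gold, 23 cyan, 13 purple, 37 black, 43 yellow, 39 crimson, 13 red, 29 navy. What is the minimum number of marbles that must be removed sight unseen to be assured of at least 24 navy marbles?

The worst case draws every non-navy marble first: 46 + 43 + 23 + 13 + 37 + 43 + 39 + 13 = 257.
The next 24 draws are then forced to be navy, giving 257 + 24 = 281.

281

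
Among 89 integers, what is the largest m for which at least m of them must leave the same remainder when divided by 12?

8

The 89 integers fall into 12 residue classes modulo 12.
If each of the 12 residue classes modulo 12 held at most 7, the total would be at most 12 × 7 = 84 < 89, a contradiction.
So at least one holds ⌈89/12⌉ = 8.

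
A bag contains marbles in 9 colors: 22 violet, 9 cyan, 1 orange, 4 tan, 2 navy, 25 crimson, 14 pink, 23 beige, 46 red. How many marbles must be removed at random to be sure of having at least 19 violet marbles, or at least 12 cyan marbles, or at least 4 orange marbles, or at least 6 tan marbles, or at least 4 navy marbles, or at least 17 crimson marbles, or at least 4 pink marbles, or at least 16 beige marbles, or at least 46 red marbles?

114

The worst case stops just short of every target: 18 violet, all 9 cyan, all 1 orange, all 4 tan, all 2 navy, 16 crimson, 3 pink, 15 beige, 45 red — 18 + 9 + 1 + 4 + 2 + 16 + 3 + 15 + 45 = 113 marbles.
One more marble must push some color to its target, so 113 + 1 = 114.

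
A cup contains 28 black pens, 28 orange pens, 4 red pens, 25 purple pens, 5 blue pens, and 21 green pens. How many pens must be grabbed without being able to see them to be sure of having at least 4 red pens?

111

To avoid red pens as long as possible, exhaust the other 5 ink colors first.
The worst case draws every non-red pen first: 28 + 28 + 25 + 5 + 21 = 107.
The next 4 draws are then forced to be red, giving 107 + 4 = 111.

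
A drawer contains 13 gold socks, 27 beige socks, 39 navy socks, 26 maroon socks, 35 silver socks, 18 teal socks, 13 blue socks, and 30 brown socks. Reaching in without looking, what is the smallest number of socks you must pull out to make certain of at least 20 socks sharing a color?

In the worst case we take at most 19 of each color, but all 13 gold, all 18 teal, and all 13 blue (fewer than 19), giving 13 + 19 + 19 + 19 + 19 + 18 + 13 + 19 = 139.
One more sock then forces some color to 20, so 139 + 1 = 140.

140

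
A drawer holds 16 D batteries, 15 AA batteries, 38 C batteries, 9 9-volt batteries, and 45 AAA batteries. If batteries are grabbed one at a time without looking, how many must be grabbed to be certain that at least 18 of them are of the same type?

In the worst case we take at most 17 of each type, but all 16 D, all 15 AA, and all 9 9-volt (fewer than 17), giving 16 + 15 + 17 + 9 + 17 = 74.
One more battery then forces some type to 18, so 74 + 1 = 75.

75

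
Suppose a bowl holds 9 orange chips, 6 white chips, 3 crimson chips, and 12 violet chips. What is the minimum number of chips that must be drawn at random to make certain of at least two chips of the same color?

Treat the 4 colors as pigeonholes.
The worst case takes 1 chip of each color without reaching 2 of any: 4 × 1 = 4.
The next chip must bring some color to 2, so 4 + 1 = 5.

5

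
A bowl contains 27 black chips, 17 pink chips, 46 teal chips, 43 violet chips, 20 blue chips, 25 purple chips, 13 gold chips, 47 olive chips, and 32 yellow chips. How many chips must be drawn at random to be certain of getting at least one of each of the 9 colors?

258

The hardest color to obtain is gold: we could draw every other chip first — 270 − 13 = 257 chips — without a single gold one.
The next draw must be gold, so 257 + 1 = 258.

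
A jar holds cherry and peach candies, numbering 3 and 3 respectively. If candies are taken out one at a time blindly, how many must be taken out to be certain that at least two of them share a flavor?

Treat the 2 flavors as pigeonholes.
The worst case takes 1 candy of each flavor without reaching 2 of any: 2 × 1 = 2.
The next candy must bring some flavor to 2, so 2 + 1 = 3.

3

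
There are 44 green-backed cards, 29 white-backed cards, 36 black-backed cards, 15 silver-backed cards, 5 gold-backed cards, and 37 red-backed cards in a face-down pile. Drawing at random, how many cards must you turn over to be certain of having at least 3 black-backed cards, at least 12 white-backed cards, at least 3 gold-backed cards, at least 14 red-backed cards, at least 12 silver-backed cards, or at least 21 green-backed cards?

The worst case stops just short of every target: 20 green-backed, 11 white-backed, 2 black-backed, 11 silver-backed, 2 gold-backed, 13 red-backed — 20 + 11 + 2 + 11 + 2 + 13 = 59 cards.
One more card must push some back color to its target, so 59 + 1 = 60.

60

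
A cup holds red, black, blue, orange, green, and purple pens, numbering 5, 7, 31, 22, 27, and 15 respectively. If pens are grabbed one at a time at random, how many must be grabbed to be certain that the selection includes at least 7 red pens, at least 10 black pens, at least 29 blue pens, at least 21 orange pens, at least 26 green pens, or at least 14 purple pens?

99

The worst case stops just short of every target: all 5 red, all 7 black, 28 blue, 20 orange, 25 green, 13 purple — 5 + 7 + 28 + 20 + 25 + 13 = 98 pens.
One more pen must push some ink color to its target, so 98 + 1 = 99.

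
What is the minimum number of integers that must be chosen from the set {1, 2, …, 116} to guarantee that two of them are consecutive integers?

Partition {1, …, 116} into 58 pairs: {1,2}, {3,4}, …, {115,116}.
Choosing 58 integers — say the 58 even numbers 2, 4, …, 116 — takes one from each pair and avoids the property.
Choosing 59 forces two into the same pair by pigeonhole, and those are consecutive. So 59.

59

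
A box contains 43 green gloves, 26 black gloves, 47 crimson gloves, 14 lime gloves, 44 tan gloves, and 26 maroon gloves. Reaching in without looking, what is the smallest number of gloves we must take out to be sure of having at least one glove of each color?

187

The hardest color to obtain is lime: we could draw every other glove first — 200 − 14 = 186 gloves — without a single lime one.
The next draw must be lime, so 186 + 1 = 187.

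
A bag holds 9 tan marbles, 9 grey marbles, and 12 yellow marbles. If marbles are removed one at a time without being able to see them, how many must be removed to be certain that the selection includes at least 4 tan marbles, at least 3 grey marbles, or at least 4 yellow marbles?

Each of the 3 colors has its own threshold; avoid all of them simultaneously.
The worst case stops just short of every target: 3 tan, 2 grey, 3 yellow — 3 + 2 + 3 = 8 marbles.
One more marble must push some color to its target, so 8 + 1 = 9.

9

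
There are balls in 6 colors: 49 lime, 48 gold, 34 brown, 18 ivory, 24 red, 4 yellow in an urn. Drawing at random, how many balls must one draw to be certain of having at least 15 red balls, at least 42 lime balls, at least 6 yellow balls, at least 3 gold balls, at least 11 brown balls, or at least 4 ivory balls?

Each of the 6 colors has its own threshold; avoid all of them simultaneously.
The worst case stops just short of every target: 41 lime, 2 gold, 10 brown, 3 ivory, 14 red, all 4 yellow — 41 + 2 + 10 + 3 + 14 + 4 = 74 balls.
One more ball must push some color to its target, so 74 + 1 = 75.

75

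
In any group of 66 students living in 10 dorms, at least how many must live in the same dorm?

7

The 66 students fall into 10 dorms.
If each of the 10 dorms held at most 6, the total would be at most 10 × 6 = 60 < 66, a contradiction.
So at least one holds ⌈66/10⌉ = 7.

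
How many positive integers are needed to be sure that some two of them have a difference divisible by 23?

Two integers differ by a multiple of 23 exactly when they share a remainder mod 23.
There are 23 residue classes mod 23, so 23 integers can all lie in distinct classes.
One more integer must repeat a residue, giving a difference divisible by 23. So n = 23 + 1 = 24.

24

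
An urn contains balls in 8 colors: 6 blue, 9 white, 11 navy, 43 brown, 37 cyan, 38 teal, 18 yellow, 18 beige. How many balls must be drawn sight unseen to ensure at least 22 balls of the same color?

In the worst case we take at most 21 of each color, but all 6 blue, all 9 white, all 11 navy, all 18 yellow, and all 18 beige (fewer than 21), giving 6 + 9 + 11 + 21 + 21 + 21 + 18 + 18 = 125.
One more ball then forces some color to 22, so 125 + 1 = 126.

126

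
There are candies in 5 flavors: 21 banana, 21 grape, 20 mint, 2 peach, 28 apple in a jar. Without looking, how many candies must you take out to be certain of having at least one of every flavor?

91

The hardest flavor to obtain is peach: we could draw every other candy first — 92 − 2 = 90 candies — without a single peach one.
The next draw must be peach, so 90 + 1 = 91.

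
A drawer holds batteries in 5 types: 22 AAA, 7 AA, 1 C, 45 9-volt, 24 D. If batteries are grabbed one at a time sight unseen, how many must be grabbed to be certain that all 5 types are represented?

99

The hardest type to obtain is C: we could draw every other battery first — 99 − 1 = 98 batteries — without a single C one.
The next draw must be C, so 98 + 1 = 99.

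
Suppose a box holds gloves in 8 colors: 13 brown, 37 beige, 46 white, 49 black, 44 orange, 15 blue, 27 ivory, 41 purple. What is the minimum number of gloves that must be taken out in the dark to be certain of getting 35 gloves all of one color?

In the worst case we take at most 34 of each color, but all 13 brown, all 15 blue, and all 27 ivory (fewer than 34), giving 13 + 34 + 34 + 34 + 34 + 15 + 27 + 34 = 225.
One more glove then forces some color to 35, so 225 + 1 = 226.

226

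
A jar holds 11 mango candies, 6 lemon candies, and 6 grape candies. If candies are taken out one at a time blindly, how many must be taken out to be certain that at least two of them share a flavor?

4

The worst case takes 1 candy of each flavor without reaching 2 of any: 3 × 1 = 3.
The next candy must bring some flavor to 2, so 3 + 1 = 4.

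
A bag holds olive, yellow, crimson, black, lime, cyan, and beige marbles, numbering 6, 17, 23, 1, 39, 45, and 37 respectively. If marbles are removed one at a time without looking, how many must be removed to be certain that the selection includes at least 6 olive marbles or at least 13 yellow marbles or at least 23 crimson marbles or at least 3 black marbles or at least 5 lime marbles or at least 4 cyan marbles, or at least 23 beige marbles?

Each of the 7 colors has its own threshold; avoid all of them simultaneously.
The worst case stops just short of every target: 5 olive, 12 yellow, 22 crimson, all 1 black, 4 lime, 3 cyan, 22 beige — 5 + 12 + 22 + 1 + 4 + 3 + 22 = 69 marbles.
One more marble must push some color to its target, so 69 + 1 = 70.

70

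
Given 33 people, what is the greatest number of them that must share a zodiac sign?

There are 12 zodiac signs, which serve as the pigeonholes.
If each of the 12 zodiac signs held at most 2, the total would be at most 12 × 2 = 24 < 33, a contradiction.
So at least one holds ⌈33/12⌉ = 3.

3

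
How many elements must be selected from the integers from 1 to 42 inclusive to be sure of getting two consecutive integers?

22

Partition {1, …, 42} into 21 pairs: {1,2}, {3,4}, …, {41,42}.
Choosing 21 integers — say the 21 even numbers 2, 4, …, 42 — takes one from each pair and avoids the property.
Choosing 22 forces two into the same pair by pigeonhole, and those are consecutive. So 22.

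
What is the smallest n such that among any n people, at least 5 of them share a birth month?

There are 12 months of the year acting as pigeonholes.
With 12 × 4 = 48 people we could place exactly 4 in each, with no class reaching 5.
One more forces some class to hold 5, so 48 + 1 = 49.

49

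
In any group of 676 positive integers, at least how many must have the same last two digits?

There are 100 possible two-digit endings, which serve as the pigeonholes.
If each of the 100 possible two-digit endings held at most 6, the total would be at most 100 × 6 = 600 < 676, a contradiction.
So at least one holds ⌈676/100⌉ = 7.

7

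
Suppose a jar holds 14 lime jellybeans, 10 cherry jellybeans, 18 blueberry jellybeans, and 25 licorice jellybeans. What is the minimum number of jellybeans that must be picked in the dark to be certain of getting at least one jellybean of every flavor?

The hardest flavor to obtain is cherry: we could draw every other jellybean first — 67 − 10 = 57 jellybeans — without a single cherry one.
The next draw must be cherry, so 57 + 1 = 58.

58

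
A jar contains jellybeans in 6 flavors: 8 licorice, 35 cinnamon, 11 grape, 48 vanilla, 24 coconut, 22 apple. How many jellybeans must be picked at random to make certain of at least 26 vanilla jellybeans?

The worst case draws every non-vanilla jellybean first: 8 + 35 + 11 + 24 + 22 = 100.
The next 26 draws are then forced to be vanilla, giving 100 + 26 = 126.

126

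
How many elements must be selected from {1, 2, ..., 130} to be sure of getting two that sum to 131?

66

Partition {1, …, 130} into 65 pairs: {1,130}, {2,129}, …, {65,66}.
Choosing 65 integers — say the integers 1 through 65 — takes one from each pair and avoids the property.
Choosing 66 forces two into the same pair by pigeonhole, and those sum to 131. So 66.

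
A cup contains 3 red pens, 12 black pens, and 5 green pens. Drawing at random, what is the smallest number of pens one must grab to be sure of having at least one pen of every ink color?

18

The hardest ink color to obtain is red: we could draw every other pen first — 20 − 3 = 17 pens — without a single red one.
The next draw must be red, so 17 + 1 = 18.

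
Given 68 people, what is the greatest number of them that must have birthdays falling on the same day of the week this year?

There are 7 days of the week, which serve as the pigeonholes.
If each of the 7 days of the week held at most 9, the total would be at most 7 × 9 = 63 < 68, a contradiction.
So at least one holds ⌈68/7⌉ = 10.

10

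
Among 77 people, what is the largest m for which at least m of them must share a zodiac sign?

7

There are 12 zodiac signs, which serve as the pigeonholes.
If each of the 12 zodiac signs held at most 6, the total would be at most 12 × 6 = 72 < 77, a contradiction.
So at least one holds ⌈77/12⌉ = 7.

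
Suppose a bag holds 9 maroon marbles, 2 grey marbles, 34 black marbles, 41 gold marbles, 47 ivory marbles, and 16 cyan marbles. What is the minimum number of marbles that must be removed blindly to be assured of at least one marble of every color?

148

The hardest color to obtain is grey: we could draw every other marble first — 149 − 2 = 147 marbles — without a single grey one.
The next draw must be grey, so 147 + 1 = 148.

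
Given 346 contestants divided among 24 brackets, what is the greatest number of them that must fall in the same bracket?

The 346 contestants fall into 24 brackets.
If each of the 24 brackets held at most 14, the total would be at most 24 × 14 = 336 < 346, a contradiction.
So at least one holds ⌈346/24⌉ = 15.

15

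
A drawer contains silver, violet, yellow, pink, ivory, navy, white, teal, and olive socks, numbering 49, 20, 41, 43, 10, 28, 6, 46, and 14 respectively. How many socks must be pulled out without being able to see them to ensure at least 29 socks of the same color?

191

In the worst case we take at most 28 of each color, but all 20 violet, all 10 ivory, all 6 white, and all 14 olive (fewer than 28), giving 28 + 20 + 28 + 28 + 10 + 28 + 6 + 28 + 14 = 190.
One more sock then forces some color to 29, so 190 + 1 = 191.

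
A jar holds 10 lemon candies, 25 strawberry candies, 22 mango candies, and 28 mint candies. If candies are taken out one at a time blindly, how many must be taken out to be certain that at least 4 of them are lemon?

The worst case draws every non-lemon candy first: 25 + 22 + 28 = 75.
The next 4 draws are then forced to be lemon, giving 75 + 4 = 79.

79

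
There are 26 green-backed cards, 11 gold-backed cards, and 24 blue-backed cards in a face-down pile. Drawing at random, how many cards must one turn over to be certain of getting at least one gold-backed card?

51

The worst case draws every non-gold-backed card first: 26 + 24 = 50.
The next draw is then forced to be gold-backed, giving 50 + 1 = 51.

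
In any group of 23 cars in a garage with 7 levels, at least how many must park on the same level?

The 23 cars fall into 7 levels.
If each of the 7 levels held at most 3, the total would be at most 7 × 3 = 21 < 23, a contradiction.
So at least one holds ⌈23/7⌉ = 4.

4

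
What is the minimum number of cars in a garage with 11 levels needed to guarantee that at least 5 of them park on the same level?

There are 11 levels acting as pigeonholes.
With 11 × 4 = 44 cars we could place exactly 4 in each, with no class reaching 5.
One more forces some class to hold 5, so 44 + 1 = 45.

45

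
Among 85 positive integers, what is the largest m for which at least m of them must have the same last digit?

9

If each of the 10 possible last digits held at most 8, the total would be at most 10 × 8 = 80 < 85, a contradiction.
So at least one holds ⌈85/10⌉ = 9.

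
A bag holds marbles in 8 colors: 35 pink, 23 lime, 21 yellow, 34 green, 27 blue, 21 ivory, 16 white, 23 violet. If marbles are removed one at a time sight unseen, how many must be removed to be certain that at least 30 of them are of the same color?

190

Treat the 8 colors as pigeonholes.
In the worst case we take at most 29 of each color, but all 23 lime, all 21 yellow, all 27 blue, all 21 ivory, all 16 white, and all 23 violet (fewer than 29), giving 29 + 23 + 21 + 29 + 27 + 21 + 16 + 23 = 189.
One more marble then forces some color to 30, so 189 + 1 = 190.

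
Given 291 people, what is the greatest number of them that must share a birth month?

There are 12 months of the year, which serve as the pigeonholes.
If each of the 12 months of the year held at most 24, the total would be at most 12 × 24 = 288 < 291, a contradiction.
So at least one holds ⌈291/12⌉ = 25.

25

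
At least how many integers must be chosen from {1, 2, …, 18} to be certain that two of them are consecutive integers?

10

Partition {1, …, 18} into 9 pairs: {1,2}, {3,4}, …, {17,18}.
Choosing 9 integers — say the 9 even numbers 2, 4, …, 18 — takes one from each pair and avoids the property.
Choosing 10 forces two into the same pair by pigeonhole, and those are consecutive. So 10.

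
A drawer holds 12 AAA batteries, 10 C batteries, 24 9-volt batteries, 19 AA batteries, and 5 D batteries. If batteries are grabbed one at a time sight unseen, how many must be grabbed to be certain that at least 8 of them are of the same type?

34

In the worst case we take at most 7 of each type, but all 5 D (fewer than 7), giving 7 + 7 + 7 + 7 + 5 = 33.
One more battery then forces some type to 8, so 33 + 1 = 34.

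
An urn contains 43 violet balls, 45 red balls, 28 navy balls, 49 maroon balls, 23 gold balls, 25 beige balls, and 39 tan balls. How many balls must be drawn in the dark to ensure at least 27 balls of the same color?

In the worst case we take at most 26 of each color, but all 23 gold and all 25 beige (fewer than 26), giving 26 + 26 + 26 + 26 + 23 + 25 + 26 = 178.
One more ball then forces some color to 27, so 178 + 1 = 179.

179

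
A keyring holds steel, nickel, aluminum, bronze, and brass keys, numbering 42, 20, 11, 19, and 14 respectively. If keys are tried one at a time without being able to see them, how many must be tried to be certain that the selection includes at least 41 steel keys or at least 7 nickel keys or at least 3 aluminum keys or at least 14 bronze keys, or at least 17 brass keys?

The worst case stops just short of every target: 40 steel, 6 nickel, 2 aluminum, 13 bronze, all 14 brass — 40 + 6 + 2 + 13 + 14 = 75 keys.
One more key must push some type to its target, so 75 + 1 = 76.

76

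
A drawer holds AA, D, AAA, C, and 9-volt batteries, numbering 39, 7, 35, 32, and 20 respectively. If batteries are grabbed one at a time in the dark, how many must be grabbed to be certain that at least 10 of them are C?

To avoid C batteries as long as possible, exhaust the other 4 types first.
The worst case draws every non-C battery first: 39 + 7 + 35 + 20 = 101.
The next 10 draws are then forced to be C, giving 101 + 10 = 111.

111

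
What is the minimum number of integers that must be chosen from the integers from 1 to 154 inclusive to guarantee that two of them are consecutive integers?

78

Partition {1, …, 154} into 77 pairs: {1,2}, {3,4}, …, {153,154}.
Choosing 77 integers — say the 77 even numbers 2, 4, …, 154 — takes one from each pair and avoids the property.
Choosing 78 forces two into the same pair by pigeonhole, and those are consecutive. So 78.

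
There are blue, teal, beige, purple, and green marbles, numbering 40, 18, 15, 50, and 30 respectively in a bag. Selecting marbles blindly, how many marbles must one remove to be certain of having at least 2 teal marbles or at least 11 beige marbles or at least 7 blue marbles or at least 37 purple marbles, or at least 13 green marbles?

66

The worst case stops just short of every target: 6 blue, 1 teal, 10 beige, 36 purple, 12 green — 6 + 1 + 10 + 36 + 12 = 65 marbles.
One more marble must push some color to its target, so 65 + 1 = 66.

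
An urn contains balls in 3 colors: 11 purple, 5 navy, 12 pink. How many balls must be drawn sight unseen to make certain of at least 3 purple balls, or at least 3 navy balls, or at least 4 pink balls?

Each of the 3 colors has its own threshold; avoid all of them simultaneously.
The worst case stops just short of every target: 2 purple, 2 navy, 3 pink — 2 + 2 + 3 = 7 balls.
One more ball must push some color to its target, so 7 + 1 = 8.

8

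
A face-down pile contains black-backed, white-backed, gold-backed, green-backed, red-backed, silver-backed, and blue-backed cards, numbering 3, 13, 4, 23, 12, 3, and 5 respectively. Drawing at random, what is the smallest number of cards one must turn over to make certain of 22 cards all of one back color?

In the worst case we take at most 21 of each back color, but all 3 black-backed, all 13 white-backed, all 4 gold-backed, all 12 red-backed, all 3 silver-backed, and all 5 blue-backed (fewer than 21), giving 3 + 13 + 4 + 21 + 12 + 3 + 5 = 61.
One more card then forces some back color to 22, so 61 + 1 = 62.

62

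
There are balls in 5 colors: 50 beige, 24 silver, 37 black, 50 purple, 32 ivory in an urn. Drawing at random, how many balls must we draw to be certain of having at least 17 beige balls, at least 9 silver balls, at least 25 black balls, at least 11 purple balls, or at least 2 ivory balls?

Each of the 5 colors has its own threshold; avoid all of them simultaneously.
The worst case stops just short of every target: 16 beige, 8 silver, 24 black, 10 purple, 1 ivory — 16 + 8 + 24 + 10 + 1 = 59 balls.
One more ball must push some color to its target, so 59 + 1 = 60.

60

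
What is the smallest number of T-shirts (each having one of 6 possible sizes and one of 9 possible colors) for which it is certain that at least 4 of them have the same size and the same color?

163

There are 6 × 9 = 54 (size, color) combinations acting as pigeonholes.
With 54 × 3 = 162 T-shirts we could place exactly 3 in each, with no (size, color) pair reaching 4.
One more forces some (size, color) pair to hold 4, so 162 + 1 = 163.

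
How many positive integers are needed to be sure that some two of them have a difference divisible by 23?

Use the pigeonhole principle on residue classes: two integers differ by a multiple of 23 exactly when they share a remainder mod 23.
There are 23 residue classes mod 23, so 23 integers can all lie in distinct classes.
One more integer must repeat a residue, giving a difference divisible by 23. So n = 23 + 1 = 24.

24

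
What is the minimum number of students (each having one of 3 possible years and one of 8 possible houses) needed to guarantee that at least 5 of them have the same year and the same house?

There are 3 × 8 = 24 (year, house) combinations acting as pigeonholes.
With 24 × 4 = 96 students we could place exactly 4 in each, with no (year, house) pair reaching 5.
One more forces some (year, house) pair to hold 5, so 96 + 1 = 97.

97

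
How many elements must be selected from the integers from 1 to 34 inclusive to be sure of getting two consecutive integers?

18

Partition {1, …, 34} into 17 pairs: {1,2}, {3,4}, …, {33,34}.
Choosing 17 integers — say the 17 even numbers 2, 4, …, 34 — takes one from each pair and avoids the property.
Choosing 18 forces two into the same pair by pigeonhole, and those are consecutive. So 18.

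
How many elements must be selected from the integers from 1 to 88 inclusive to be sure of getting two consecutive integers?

Partition {1, …, 88} into 44 pairs: {1,2}, {3,4}, …, {87,88}.
Choosing 44 integers — say the 44 even numbers 2, 4, …, 88 — takes one from each pair and avoids the property.
Choosing 45 forces two into the same pair by pigeonhole, and those are consecutive. So 45.

45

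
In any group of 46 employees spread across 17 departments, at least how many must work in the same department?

3

The 46 employees fall into 17 departments.
If each of the 17 departments held at most 2, the total would be at most 17 × 2 = 34 < 46, a contradiction.
So at least one holds ⌈46/17⌉ = 3.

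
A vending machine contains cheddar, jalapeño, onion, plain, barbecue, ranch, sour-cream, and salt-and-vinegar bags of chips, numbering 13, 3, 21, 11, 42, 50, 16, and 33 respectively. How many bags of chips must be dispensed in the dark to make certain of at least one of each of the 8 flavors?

The hardest flavor to obtain is jalapeño: we could draw every other bag of chips first — 189 − 3 = 186 bags of chips — without a single jalapeño one.
The next draw must be jalapeño, so 186 + 1 = 187.

187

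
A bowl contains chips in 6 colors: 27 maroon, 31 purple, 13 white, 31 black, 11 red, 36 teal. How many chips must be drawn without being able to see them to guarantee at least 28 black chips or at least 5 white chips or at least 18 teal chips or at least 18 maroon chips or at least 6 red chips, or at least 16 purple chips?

86

Each of the 6 colors has its own threshold; avoid all of them simultaneously.
The worst case stops just short of every target: 17 maroon, 15 purple, 4 white, 27 black, 5 red, 17 teal — 17 + 15 + 4 + 27 + 5 + 17 = 85 chips.
One more chip must push some color to its target, so 85 + 1 = 86.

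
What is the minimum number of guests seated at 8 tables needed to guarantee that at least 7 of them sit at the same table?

49

There are 8 tables acting as pigeonholes.
With 8 × 6 = 48 guests we could place exactly 6 in each, with no class reaching 7.
One more forces some class to hold 7, so 48 + 1 = 49.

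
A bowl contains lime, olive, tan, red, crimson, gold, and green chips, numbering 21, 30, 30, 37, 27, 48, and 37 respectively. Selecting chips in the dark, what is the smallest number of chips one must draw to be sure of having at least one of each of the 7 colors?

210

The hardest color to obtain is lime: we could draw every other chip first — 230 − 21 = 209 chips — without a single lime one.
The next draw must be lime, so 209 + 1 = 210.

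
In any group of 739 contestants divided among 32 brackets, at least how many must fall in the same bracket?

24

The 739 contestants fall into 32 brackets.
If each of the 32 brackets held at most 23, the total would be at most 32 × 23 = 736 < 739, a contradiction.
So at least one holds ⌈739/32⌉ = 24.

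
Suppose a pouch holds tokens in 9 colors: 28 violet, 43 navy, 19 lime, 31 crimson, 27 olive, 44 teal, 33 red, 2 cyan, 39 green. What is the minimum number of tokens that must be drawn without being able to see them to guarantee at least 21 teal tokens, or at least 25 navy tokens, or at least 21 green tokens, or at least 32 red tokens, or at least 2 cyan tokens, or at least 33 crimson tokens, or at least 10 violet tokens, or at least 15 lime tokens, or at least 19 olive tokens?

Each of the 9 colors has its own threshold; avoid all of them simultaneously.
The worst case stops just short of every target: 9 violet, 24 navy, 14 lime, all 31 crimson, 18 olive, 20 teal, 31 red, 1 cyan, 20 green — 9 + 24 + 14 + 31 + 18 + 20 + 31 + 1 + 20 = 168 tokens.
One more token must push some color to its target, so 168 + 1 = 169.

169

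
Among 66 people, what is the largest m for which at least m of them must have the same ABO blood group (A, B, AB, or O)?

17

If each of the 4 ABO blood groups held at most 16, the total would be at most 4 × 16 = 64 < 66, a contradiction.
So at least one holds ⌈66/4⌉ = 17.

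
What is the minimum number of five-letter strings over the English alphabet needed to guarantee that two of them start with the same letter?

There are 26 possible first letters acting as pigeonholes.
With 26 five-letter strings over the English alphabet we could place one in each, avoiding any repeat.
One more forces some class to hold 2, so 26 + 1 = 27.

27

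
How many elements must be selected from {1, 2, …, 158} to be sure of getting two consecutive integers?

Partition {1, …, 158} into 79 pairs: {1,2}, {3,4}, …, {157,158}.
Choosing 79 integers — say the 79 even numbers 2, 4, …, 158 — takes one from each pair and avoids the property.
Choosing 80 forces two into the same pair by pigeonhole, and those are consecutive. So 80.

80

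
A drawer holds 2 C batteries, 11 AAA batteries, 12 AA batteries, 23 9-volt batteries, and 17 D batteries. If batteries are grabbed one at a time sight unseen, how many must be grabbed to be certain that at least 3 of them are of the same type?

11

The worst case takes 2 batteries of each type without reaching 3 of any: 5 × 2 = 10.
The next battery must bring some type to 3, so 10 + 1 = 11.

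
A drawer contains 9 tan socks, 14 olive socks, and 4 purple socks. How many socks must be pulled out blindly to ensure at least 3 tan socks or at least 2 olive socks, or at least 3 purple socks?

6

Each of the 3 colors has its own threshold; avoid all of them simultaneously.
The worst case stops just short of every target: 2 tan, 1 olive, 2 purple — 2 + 1 + 2 = 5 socks.
One more sock must push some color to its target, so 5 + 1 = 6.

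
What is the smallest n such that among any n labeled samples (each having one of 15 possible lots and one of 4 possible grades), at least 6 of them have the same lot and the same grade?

There are 15 × 4 = 60 (lot, grade) combinations acting as pigeonholes.
With 60 × 5 = 300 labeled samples we could place exactly 5 in each, with no (lot, grade) pair reaching 6.
One more forces some (lot, grade) pair to hold 6, so 300 + 1 = 301.

301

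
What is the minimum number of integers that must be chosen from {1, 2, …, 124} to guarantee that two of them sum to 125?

Partition {1, …, 124} into 62 pairs: {1,124}, {2,123}, …, {62,63}.
Choosing 62 integers — say the integers 1 through 62 — takes one from each pair and avoids the property.
Choosing 63 forces two into the same pair by pigeonhole, and those sum to 125. So 63.

63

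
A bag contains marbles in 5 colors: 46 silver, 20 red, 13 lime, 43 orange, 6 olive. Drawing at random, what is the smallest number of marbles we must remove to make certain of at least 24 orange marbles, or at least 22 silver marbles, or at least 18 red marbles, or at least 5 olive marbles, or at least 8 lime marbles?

The worst case stops just short of every target: 21 silver, 17 red, 7 lime, 23 orange, 4 olive — 21 + 17 + 7 + 23 + 4 = 72 marbles.
One more marble must push some color to its target, so 72 + 1 = 73.

73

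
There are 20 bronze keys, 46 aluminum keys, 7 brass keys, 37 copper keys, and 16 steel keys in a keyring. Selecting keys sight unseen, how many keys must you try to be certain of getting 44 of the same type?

124

Treat the 5 types as pigeonholes.
In the worst case we take at most 43 of each type, but all 20 bronze, all 7 brass, all 37 copper, and all 16 steel (fewer than 43), giving 20 + 43 + 7 + 37 + 16 = 123.
One more key then forces some type to 44, so 123 + 1 = 124.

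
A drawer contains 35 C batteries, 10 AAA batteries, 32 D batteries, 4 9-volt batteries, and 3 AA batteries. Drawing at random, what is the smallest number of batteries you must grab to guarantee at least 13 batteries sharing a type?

42

Treat the 5 types as pigeonholes.
In the worst case we take at most 12 of each type, but all 10 AAA, all 4 9-volt, and all 3 AA (fewer than 12), giving 12 + 10 + 12 + 4 + 3 = 41.
One more battery then forces some type to 13, so 41 + 1 = 42.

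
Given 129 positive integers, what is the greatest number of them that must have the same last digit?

13

There are 10 possible last digits, which serve as the pigeonholes.
If each of the 10 possible last digits held at most 12, the total would be at most 10 × 12 = 120 < 129, a contradiction.
So at least one holds ⌈129/10⌉ = 13.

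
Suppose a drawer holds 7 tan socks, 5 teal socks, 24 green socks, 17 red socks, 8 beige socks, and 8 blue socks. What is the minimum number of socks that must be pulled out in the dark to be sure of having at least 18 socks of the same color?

In the worst case we take at most 17 of each color, but all 7 tan, all 5 teal, all 8 beige, and all 8 blue (fewer than 17), giving 7 + 5 + 17 + 17 + 8 + 8 = 62.
One more sock then forces some color to 18, so 62 + 1 = 63.

63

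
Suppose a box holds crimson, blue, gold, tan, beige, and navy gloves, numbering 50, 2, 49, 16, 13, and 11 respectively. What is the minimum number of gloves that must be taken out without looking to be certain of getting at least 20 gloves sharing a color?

Treat the 6 colors as pigeonholes.
In the worst case we take at most 19 of each color, but all 2 blue, all 16 tan, all 13 beige, and all 11 navy (fewer than 19), giving 19 + 2 + 19 + 16 + 13 + 11 = 80.
One more glove then forces some color to 20, so 80 + 1 = 81.

81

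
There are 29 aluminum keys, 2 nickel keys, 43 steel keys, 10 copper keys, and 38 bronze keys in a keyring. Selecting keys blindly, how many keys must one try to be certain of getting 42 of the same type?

121

Treat the 5 types as pigeonholes.
In the worst case we take at most 41 of each type, but all 29 aluminum, all 2 nickel, all 10 copper, and all 38 bronze (fewer than 41), giving 29 + 2 + 41 + 10 + 38 = 120.
One more key then forces some type to 42, so 120 + 1 = 121.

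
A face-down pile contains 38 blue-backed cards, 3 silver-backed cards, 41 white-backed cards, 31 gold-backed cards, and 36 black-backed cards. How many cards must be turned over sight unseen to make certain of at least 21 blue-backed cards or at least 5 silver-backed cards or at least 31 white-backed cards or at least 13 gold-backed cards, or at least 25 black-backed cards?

90

The worst case stops just short of every target: 20 blue-backed, all 3 silver-backed, 30 white-backed, 12 gold-backed, 24 black-backed — 20 + 3 + 30 + 12 + 24 = 89 cards.
One more card must push some back color to its target, so 89 + 1 = 90.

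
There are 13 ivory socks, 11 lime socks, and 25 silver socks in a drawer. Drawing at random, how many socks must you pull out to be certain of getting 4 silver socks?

The worst case draws every non-silver sock first: 13 + 11 = 24.
The next 4 draws are then forced to be silver, giving 24 + 4 = 28.

28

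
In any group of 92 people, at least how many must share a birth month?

8

There are 12 months of the year, which serve as the pigeonholes.
If each of the 12 months of the year held at most 7, the total would be at most 12 × 7 = 84 < 92, a contradiction.
So at least one holds ⌈92/12⌉ = 8.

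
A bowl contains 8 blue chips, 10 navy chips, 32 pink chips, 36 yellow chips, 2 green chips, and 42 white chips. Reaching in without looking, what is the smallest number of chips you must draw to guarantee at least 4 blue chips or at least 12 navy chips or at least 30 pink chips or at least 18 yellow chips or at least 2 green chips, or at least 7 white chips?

67

The worst case stops just short of every target: 3 blue, all 10 navy, 29 pink, 17 yellow, 1 green, 6 white — 3 + 10 + 29 + 17 + 1 + 6 = 66 chips.
One more chip must push some color to its target, so 66 + 1 = 67.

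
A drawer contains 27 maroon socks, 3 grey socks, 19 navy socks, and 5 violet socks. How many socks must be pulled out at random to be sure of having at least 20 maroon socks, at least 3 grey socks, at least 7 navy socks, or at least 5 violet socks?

The worst case stops just short of every target: 19 maroon, 2 grey, 6 navy, 4 violet — 19 + 2 + 6 + 4 = 31 socks.
One more sock must push some color to its target, so 31 + 1 = 32.

32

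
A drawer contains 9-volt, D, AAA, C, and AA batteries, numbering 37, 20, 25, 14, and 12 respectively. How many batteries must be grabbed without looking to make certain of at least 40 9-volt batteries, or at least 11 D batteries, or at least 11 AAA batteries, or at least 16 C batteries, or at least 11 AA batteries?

82

The worst case stops just short of every target: all 37 9-volt, 10 D, 10 AAA, all 14 C, 10 AA — 37 + 10 + 10 + 14 + 10 = 81 batteries.
One more battery must push some type to its target, so 81 + 1 = 82.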